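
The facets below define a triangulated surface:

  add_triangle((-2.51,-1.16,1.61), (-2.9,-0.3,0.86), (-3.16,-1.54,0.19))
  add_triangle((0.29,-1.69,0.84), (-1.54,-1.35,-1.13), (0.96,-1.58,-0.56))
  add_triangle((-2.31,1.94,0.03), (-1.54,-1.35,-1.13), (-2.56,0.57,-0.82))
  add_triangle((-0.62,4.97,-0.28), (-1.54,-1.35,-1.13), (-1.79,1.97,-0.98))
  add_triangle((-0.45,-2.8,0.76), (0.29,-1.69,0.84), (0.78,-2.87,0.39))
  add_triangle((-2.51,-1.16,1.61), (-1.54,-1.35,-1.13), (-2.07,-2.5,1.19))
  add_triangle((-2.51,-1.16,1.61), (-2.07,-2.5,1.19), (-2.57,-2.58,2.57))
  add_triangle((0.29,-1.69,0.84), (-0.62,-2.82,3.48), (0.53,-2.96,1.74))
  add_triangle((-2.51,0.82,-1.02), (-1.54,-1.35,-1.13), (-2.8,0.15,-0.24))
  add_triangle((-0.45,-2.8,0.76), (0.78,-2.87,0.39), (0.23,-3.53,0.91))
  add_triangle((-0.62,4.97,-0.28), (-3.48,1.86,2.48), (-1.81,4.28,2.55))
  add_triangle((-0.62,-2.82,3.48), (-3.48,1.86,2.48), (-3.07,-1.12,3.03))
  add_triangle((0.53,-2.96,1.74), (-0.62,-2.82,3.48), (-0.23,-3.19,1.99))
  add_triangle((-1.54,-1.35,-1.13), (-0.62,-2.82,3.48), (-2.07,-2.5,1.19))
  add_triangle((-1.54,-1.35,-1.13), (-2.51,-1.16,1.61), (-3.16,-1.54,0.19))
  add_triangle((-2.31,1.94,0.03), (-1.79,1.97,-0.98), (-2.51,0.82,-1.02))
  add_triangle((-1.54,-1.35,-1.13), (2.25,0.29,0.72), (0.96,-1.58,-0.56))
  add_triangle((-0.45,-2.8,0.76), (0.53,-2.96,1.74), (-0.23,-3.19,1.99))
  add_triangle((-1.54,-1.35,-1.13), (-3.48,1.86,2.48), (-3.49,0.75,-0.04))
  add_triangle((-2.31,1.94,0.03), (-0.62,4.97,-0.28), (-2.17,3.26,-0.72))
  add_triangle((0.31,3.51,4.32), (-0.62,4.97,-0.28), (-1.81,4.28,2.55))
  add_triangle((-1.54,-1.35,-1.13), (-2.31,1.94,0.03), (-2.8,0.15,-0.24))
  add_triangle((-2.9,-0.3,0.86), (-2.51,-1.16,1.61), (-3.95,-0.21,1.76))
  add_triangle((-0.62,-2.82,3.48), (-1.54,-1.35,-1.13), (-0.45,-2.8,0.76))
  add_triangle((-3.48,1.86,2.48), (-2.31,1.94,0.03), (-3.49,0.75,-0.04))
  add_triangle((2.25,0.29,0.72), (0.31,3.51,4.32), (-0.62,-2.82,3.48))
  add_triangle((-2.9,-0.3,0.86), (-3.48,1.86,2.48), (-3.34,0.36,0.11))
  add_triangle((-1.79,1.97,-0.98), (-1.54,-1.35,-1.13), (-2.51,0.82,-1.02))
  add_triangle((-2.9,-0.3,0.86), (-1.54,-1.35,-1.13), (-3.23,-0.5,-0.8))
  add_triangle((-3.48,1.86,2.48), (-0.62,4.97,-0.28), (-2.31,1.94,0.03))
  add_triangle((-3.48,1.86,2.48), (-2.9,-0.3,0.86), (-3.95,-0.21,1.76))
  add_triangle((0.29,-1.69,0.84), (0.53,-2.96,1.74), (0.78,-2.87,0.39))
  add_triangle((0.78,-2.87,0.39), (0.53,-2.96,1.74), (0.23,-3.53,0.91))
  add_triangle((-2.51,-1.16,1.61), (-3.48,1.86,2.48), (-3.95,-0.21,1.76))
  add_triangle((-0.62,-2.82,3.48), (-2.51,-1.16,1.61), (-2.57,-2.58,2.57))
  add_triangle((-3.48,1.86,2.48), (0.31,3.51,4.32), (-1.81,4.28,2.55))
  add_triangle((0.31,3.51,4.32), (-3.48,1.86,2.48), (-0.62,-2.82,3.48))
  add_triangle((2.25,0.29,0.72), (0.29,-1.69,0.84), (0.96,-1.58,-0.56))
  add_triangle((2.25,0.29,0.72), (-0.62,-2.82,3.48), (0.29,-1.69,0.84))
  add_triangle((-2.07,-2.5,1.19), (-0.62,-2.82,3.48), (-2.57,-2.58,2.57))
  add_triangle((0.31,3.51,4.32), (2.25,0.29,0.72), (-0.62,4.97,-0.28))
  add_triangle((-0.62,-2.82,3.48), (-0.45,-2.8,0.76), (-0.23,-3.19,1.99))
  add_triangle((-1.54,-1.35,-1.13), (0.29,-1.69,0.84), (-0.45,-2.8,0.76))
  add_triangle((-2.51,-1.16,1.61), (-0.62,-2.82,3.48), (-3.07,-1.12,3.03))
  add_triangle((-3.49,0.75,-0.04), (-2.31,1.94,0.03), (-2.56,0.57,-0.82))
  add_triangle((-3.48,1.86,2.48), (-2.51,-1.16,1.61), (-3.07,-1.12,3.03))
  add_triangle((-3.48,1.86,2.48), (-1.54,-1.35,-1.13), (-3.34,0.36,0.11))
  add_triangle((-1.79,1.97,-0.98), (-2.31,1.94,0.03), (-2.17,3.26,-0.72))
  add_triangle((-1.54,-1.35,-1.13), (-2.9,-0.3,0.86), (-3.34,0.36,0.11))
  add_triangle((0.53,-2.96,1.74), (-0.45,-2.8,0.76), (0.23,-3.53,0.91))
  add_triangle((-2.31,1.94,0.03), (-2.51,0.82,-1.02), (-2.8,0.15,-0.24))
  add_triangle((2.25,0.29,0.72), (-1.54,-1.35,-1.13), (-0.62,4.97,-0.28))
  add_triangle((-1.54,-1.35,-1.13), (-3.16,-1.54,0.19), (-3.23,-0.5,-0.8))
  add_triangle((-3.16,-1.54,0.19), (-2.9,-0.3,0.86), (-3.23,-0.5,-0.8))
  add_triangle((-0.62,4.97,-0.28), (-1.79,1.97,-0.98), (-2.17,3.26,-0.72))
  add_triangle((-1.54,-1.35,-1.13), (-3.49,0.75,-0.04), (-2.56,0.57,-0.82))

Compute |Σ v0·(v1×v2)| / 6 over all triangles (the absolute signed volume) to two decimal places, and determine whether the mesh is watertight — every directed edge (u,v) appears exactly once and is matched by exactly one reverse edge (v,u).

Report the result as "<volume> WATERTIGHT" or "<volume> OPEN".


89.20 WATERTIGHT

Per-triangle v0·(v1×v2)/6:
  t1: +0.8327
  t2: +1.0208
  t3: -0.1688
  t4: +0.3130
  t5: -0.3228
  t6: +1.3305
  t7: +0.6752
  t8: -0.0965
  t9: +0.8573
  t10: +0.1169
  t11: +4.7771
  t12: +3.3257
  t13: +0.6566
  t14: +0.8906
  t15: +0.4200
  t16: +0.6866
  t17: +0.0326
  t18: +0.4040
  t19: +1.7442
  t20: +1.1222
  t21: +6.5044
  t22: -0.6935
  t23: +0.3393
  t24: +1.7925
  t25: +2.0794
  t26: +9.1236
  t27: +1.4385
  t28: +0.4880
  t29: -0.8844
  t30: +4.0529
  t31: +0.4926
  t32: -0.0282
  t33: +0.4102
  t34: +1.2900
  t35: +0.8186
  t36: +6.0380
  t37: +14.7769
  t38: +1.0391
  t39: +1.6150
  t40: +1.3452
  t41: +8.0992
  t42: +0.4456
  t43: +0.1568
  t44: +1.5096
  t45: +0.6646
  t46: +1.5081
  t47: -1.0202
  t48: +0.4208
  t49: +1.0478
  t50: +0.3711
  t51: +0.7551
  t52: +1.2419
  t53: +1.0055
  t54: +0.9708
  t55: +0.5832
  t56: +0.7859
Σ = +89.2018 → |volume| = 89.20

Directed edges: 168 total, each appears once with its reverse present → watertight.


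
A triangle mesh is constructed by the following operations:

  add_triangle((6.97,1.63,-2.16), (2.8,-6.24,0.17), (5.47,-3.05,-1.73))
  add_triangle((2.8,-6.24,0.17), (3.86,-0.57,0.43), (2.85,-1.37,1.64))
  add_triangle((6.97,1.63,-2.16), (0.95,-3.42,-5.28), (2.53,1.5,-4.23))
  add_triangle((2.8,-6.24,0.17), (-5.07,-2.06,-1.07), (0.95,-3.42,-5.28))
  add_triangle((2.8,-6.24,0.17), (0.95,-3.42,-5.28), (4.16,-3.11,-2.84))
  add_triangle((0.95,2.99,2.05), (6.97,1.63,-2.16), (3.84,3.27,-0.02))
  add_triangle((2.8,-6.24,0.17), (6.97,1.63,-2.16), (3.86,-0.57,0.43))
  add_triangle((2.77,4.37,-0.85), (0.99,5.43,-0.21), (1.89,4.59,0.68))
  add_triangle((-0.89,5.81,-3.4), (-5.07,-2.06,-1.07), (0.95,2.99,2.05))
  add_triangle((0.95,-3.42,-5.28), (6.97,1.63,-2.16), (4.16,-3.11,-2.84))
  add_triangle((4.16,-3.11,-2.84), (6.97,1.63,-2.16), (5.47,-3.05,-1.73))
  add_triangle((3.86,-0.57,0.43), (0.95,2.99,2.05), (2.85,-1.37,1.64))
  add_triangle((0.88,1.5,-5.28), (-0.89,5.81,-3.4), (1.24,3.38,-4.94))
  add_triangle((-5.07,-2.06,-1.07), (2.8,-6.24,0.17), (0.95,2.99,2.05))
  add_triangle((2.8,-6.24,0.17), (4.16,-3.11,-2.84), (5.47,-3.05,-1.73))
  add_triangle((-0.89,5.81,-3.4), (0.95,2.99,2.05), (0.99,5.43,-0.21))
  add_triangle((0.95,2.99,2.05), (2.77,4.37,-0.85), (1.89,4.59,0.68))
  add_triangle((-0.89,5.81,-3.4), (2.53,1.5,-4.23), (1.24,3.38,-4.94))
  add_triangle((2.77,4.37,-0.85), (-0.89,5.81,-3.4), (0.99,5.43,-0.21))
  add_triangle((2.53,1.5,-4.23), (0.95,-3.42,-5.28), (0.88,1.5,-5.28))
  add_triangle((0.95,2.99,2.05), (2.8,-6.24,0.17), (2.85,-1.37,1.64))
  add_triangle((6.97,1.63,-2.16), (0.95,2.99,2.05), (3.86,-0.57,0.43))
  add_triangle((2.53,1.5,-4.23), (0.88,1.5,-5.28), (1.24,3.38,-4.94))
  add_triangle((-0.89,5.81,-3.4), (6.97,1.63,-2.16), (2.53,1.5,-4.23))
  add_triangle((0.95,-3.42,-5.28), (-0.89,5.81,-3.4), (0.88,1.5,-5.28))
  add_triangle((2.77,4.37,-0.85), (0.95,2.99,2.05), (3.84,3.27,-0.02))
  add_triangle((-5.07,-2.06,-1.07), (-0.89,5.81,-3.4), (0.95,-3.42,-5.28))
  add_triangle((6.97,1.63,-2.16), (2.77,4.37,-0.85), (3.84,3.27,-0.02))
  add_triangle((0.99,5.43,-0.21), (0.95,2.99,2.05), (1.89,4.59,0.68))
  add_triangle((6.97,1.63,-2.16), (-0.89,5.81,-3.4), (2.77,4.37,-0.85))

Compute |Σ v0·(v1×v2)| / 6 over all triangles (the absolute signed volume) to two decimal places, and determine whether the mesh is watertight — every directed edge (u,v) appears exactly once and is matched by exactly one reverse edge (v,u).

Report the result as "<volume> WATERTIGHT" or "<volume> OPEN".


Per-triangle v0·(v1×v2)/6:
  t1: +5.4979
  t2: +5.0440
  t3: +19.8405
  t4: +32.8124
  t5: +17.2265
  t6: +2.6979
  t7: +11.2498
  t8: +2.1804
  t9: +16.7132
  t10: +17.0848
  t11: +7.6339
  t12: +3.8504
  t13: +4.3099
  t14: +10.6039
  t15: +7.2626
  t16: +2.6570
  t17: +0.8711
  t18: +2.2099
  t19: +6.8718
  t20: +7.9199
  t21: +1.1352
  t22: +9.2395
  t23: +3.0650
  t24: +20.2122
  t25: +6.0084
  t26: +3.8114
  t27: +38.9114
  t28: +5.0359
  t29: +1.7499
  t30: +15.9530
Σ = +289.6597 → |volume| = 289.66

Directed edges: 90 total, each appears once with its reverse present → watertight.

289.66 WATERTIGHT


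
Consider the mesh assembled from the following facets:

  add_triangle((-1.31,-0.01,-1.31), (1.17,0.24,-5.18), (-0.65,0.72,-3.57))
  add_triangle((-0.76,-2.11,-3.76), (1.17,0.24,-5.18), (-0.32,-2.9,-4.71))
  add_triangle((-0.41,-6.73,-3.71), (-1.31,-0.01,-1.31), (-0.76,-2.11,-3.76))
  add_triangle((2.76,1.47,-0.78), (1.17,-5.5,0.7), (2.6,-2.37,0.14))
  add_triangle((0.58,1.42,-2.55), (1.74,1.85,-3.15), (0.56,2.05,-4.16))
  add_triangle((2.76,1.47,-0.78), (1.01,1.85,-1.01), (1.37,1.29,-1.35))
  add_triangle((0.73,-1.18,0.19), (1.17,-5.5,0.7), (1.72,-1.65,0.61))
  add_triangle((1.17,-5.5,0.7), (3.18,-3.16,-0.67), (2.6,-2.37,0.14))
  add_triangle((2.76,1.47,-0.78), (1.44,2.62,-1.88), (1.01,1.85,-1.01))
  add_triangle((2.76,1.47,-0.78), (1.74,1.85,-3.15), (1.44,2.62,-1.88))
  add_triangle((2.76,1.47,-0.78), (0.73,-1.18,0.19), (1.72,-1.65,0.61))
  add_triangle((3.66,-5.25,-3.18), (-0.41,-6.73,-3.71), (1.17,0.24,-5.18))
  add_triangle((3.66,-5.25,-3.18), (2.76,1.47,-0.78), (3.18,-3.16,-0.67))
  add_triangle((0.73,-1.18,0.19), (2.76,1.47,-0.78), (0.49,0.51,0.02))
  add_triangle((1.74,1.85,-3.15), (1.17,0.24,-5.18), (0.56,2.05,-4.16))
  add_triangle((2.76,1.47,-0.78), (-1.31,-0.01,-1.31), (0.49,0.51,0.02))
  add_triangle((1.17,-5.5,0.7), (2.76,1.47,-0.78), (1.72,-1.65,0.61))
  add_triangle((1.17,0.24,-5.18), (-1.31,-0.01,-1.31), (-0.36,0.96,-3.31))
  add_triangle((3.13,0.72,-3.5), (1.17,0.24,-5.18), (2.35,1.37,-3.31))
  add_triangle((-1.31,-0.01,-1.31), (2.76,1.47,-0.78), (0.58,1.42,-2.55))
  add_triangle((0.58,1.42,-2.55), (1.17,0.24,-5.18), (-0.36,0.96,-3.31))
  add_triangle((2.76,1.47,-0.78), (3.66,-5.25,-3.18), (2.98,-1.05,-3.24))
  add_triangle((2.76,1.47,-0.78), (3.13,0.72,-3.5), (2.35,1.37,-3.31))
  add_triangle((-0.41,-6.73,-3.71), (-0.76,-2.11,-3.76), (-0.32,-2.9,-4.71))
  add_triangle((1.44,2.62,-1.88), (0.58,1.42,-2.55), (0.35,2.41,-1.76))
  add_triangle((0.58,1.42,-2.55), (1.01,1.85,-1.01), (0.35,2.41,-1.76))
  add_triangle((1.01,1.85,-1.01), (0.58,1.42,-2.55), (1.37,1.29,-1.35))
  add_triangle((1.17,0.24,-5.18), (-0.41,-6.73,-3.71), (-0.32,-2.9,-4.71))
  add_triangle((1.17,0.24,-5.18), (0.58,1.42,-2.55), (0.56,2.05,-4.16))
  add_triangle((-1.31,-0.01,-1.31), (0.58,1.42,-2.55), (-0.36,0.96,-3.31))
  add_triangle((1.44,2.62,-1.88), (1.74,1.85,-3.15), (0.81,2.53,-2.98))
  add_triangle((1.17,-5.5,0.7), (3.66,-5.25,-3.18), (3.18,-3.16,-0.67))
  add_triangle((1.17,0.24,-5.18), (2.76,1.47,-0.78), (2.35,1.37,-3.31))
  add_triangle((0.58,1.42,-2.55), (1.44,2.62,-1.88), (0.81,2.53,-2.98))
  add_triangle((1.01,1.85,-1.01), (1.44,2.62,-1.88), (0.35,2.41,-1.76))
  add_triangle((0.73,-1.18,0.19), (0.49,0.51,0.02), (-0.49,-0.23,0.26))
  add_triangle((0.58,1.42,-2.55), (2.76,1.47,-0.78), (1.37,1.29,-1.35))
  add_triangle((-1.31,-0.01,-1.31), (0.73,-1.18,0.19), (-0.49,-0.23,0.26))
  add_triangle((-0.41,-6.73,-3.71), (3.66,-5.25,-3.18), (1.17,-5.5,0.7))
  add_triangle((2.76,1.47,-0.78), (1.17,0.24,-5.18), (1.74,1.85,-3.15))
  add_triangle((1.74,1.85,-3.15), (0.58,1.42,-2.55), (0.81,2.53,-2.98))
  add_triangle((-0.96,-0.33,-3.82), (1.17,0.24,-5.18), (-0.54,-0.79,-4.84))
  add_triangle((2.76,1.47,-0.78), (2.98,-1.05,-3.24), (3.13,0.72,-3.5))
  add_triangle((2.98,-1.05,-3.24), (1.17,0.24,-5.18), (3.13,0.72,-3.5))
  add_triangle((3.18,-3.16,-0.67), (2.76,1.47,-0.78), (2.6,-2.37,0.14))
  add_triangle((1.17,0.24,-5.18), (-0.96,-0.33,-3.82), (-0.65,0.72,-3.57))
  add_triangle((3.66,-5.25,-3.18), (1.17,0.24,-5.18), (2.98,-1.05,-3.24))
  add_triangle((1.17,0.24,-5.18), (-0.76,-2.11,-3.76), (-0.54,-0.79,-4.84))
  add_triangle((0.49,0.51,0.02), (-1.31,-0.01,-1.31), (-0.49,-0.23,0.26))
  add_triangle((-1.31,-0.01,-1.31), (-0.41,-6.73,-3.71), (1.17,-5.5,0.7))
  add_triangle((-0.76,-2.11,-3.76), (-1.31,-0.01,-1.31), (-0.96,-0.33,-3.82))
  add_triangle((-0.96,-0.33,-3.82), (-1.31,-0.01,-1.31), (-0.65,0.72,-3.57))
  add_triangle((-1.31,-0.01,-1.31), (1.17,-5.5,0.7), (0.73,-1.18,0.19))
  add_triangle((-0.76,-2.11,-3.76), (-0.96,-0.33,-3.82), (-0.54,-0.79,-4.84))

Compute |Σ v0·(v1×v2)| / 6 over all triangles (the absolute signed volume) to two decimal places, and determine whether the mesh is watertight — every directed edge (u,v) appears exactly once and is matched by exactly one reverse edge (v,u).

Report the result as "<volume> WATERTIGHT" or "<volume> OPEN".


Per-triangle v0·(v1×v2)/6:
  t1: -0.8578
  t2: +1.6033
  t3: +2.8900
  t4: -0.6838
  t5: +0.1002
  t6: -0.3944
  t7: -0.1257
  t8: +1.6883
  t9: +0.2714
  t10: +1.6403
  t11: -0.3232
  t12: +23.3439
  t13: +5.5480
  t14: +0.1598
  t15: +2.2076
  t16: +0.2426
  t17: +1.8707
  t18: +1.1859
  t19: +1.6856
  t20: -0.1039
  t21: +1.2477
  t22: +5.3380
  t23: +1.2951
  t24: +1.7862
  t25: +0.6489
  t26: -0.5017
  t27: -0.4032
  t28: +4.8862
  t29: -0.4331
  t30: +0.2538
  t31: +0.8298
  t32: +6.3467
  t33: -0.7304
  t34: -0.2862
  t35: +0.1352
  t36: +0.0480
  t37: -0.1229
  t38: +0.2208
  t39: +17.1422
  t40: +2.5280
  t41: +0.3733
  t42: +0.8813
  t43: +2.1282
  t44: +3.5066
  t45: +1.5581
  t46: +1.5102
  t47: +7.4279
  t48: +1.8116
  t49: +0.0597
  t50: +3.2789
  t51: +1.1026
  t52: +0.6584
  t53: -0.5278
  t54: +0.7249
Σ = +106.6719 → |volume| = 106.67

Directed edges: 162 total, each appears once with its reverse present → watertight.

106.67 WATERTIGHT


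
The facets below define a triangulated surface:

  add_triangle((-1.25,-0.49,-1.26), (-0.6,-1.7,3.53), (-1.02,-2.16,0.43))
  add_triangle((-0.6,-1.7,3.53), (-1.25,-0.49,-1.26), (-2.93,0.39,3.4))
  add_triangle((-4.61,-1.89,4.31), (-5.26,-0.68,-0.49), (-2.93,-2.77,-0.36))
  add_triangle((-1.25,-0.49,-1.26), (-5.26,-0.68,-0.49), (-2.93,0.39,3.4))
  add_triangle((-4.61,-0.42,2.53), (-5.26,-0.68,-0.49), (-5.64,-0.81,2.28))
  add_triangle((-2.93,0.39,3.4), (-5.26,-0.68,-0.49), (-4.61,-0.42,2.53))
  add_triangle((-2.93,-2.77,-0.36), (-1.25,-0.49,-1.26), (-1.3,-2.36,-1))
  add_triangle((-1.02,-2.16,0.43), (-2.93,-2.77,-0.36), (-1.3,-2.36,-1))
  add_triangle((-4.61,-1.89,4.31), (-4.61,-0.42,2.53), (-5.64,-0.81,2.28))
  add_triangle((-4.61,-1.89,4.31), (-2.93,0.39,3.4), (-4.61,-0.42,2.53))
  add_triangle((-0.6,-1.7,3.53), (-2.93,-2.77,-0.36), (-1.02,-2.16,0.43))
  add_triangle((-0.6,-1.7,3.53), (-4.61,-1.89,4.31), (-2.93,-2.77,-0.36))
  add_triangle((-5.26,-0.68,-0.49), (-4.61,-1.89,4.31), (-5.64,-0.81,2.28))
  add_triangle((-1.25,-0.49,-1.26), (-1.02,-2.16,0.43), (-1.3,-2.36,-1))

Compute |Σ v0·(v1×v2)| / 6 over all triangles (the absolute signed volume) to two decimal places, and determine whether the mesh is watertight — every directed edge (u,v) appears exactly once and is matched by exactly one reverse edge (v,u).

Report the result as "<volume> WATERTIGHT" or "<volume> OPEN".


Per-triangle v0·(v1×v2)/6:
  t1: -1.0712
  t2: -3.2642
  t3: +10.0341
  t4: -0.2867
  t5: +0.6426
  t6: +1.4280
  t7: +0.8949
  t8: +0.7973
  t9: +1.3258
  t10: +2.9224
  t11: +1.7970
  t12: +7.0412
  t13: +2.8465
  t14: -0.4483
Σ = +24.6594 → |volume| = 24.66

Directed edges: 42 total; 6 unmatched, e.g. (-2.93,0.39,3.4)→(-0.6,-1.7,3.53) → open.

24.66 OPEN


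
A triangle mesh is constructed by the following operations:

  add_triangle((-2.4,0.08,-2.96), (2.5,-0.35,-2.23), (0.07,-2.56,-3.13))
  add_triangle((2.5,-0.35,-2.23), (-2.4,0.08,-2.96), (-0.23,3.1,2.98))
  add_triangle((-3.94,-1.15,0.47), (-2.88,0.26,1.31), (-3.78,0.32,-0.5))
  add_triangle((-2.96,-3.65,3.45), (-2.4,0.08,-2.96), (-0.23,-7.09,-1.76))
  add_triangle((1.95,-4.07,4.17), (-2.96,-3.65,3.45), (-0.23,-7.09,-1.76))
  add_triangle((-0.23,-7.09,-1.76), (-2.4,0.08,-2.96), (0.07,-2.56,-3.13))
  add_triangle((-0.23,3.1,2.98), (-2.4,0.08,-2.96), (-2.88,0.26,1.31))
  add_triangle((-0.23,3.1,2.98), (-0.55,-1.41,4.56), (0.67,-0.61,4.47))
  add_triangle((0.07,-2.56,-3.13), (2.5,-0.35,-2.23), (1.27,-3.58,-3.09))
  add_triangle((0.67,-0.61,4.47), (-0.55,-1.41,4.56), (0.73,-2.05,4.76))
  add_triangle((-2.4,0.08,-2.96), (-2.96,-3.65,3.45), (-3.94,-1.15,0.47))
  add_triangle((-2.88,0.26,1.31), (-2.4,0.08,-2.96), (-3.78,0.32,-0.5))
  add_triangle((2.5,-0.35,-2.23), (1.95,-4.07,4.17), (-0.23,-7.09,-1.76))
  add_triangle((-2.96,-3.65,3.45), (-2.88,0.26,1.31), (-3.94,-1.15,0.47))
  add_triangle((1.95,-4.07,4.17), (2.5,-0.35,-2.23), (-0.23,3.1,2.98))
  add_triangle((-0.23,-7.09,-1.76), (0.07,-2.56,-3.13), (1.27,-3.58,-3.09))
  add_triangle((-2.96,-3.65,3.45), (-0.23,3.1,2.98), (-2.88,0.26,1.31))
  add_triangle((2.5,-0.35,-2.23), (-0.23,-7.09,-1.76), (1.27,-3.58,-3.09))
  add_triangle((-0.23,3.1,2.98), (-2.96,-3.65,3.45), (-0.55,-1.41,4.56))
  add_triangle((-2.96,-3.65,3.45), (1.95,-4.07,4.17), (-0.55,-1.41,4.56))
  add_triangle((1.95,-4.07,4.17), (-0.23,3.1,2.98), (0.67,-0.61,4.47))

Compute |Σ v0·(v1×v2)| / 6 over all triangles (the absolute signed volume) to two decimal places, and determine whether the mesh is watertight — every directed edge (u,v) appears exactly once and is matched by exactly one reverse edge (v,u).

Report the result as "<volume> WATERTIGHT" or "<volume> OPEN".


159.48 OPEN

Per-triangle v0·(v1×v2)/6:
  t1: +5.0928
  t2: +6.2241
  t3: +1.5905
  t4: +22.3730
  t5: +28.1117
  t6: +7.6210
  t7: +5.7999
  t8: +3.6196
  t9: +2.2689
  t10: +1.2966
  t11: +4.3518
  t12: -0.1043
  t13: +20.6457
  t14: +4.0063
  t15: +11.9437
  t16: +3.6878
  t17: +8.5157
  t18: +3.0223
  t19: +7.5208
  t20: +10.1916
  t21: +1.6965
Σ = +159.4760 → |volume| = 159.48

Directed edges: 63 total; 7 unmatched, e.g. (-3.78,0.32,-0.5)→(-3.94,-1.15,0.47) → open.


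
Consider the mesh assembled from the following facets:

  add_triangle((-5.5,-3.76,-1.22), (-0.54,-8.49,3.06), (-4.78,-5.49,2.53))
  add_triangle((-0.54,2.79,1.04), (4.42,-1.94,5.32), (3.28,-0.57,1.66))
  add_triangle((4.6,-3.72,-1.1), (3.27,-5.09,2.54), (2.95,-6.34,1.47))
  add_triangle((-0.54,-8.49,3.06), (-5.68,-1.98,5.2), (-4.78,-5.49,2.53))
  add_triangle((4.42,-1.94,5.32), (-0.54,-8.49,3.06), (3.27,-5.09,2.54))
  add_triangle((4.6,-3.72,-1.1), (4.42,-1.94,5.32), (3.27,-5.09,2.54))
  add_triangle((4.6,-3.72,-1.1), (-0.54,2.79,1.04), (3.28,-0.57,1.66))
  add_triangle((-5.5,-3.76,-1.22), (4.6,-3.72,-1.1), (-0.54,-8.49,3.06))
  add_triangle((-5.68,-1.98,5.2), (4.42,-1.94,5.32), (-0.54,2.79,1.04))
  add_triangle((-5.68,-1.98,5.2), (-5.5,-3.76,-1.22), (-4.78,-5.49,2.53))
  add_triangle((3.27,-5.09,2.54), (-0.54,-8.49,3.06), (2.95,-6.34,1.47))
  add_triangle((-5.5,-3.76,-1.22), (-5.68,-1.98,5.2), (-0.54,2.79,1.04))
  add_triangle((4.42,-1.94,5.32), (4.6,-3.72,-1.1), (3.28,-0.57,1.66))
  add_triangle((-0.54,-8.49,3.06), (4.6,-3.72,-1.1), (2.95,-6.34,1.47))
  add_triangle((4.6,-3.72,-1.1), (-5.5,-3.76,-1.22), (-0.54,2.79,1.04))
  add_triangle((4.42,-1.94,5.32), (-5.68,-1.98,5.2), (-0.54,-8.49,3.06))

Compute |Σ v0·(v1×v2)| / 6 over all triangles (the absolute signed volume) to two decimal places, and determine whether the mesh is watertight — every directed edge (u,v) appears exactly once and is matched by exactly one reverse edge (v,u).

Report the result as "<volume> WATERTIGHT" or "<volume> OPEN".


278.18 WATERTIGHT

Per-triangle v0·(v1×v2)/6:
  t1: +20.2492
  t2: +5.3854
  t3: +5.9923
  t4: +23.7952
  t5: +18.9621
  t6: +16.1190
  t7: +2.9558
  t8: +35.7935
  t9: +28.2058
  t10: +19.4222
  t11: +7.4921
  t12: +16.6841
  t13: +7.1185
  t14: +6.0028
  t15: -1.1578
  t16: +65.1571
Σ = +278.1774 → |volume| = 278.18

Directed edges: 48 total, each appears once with its reverse present → watertight.


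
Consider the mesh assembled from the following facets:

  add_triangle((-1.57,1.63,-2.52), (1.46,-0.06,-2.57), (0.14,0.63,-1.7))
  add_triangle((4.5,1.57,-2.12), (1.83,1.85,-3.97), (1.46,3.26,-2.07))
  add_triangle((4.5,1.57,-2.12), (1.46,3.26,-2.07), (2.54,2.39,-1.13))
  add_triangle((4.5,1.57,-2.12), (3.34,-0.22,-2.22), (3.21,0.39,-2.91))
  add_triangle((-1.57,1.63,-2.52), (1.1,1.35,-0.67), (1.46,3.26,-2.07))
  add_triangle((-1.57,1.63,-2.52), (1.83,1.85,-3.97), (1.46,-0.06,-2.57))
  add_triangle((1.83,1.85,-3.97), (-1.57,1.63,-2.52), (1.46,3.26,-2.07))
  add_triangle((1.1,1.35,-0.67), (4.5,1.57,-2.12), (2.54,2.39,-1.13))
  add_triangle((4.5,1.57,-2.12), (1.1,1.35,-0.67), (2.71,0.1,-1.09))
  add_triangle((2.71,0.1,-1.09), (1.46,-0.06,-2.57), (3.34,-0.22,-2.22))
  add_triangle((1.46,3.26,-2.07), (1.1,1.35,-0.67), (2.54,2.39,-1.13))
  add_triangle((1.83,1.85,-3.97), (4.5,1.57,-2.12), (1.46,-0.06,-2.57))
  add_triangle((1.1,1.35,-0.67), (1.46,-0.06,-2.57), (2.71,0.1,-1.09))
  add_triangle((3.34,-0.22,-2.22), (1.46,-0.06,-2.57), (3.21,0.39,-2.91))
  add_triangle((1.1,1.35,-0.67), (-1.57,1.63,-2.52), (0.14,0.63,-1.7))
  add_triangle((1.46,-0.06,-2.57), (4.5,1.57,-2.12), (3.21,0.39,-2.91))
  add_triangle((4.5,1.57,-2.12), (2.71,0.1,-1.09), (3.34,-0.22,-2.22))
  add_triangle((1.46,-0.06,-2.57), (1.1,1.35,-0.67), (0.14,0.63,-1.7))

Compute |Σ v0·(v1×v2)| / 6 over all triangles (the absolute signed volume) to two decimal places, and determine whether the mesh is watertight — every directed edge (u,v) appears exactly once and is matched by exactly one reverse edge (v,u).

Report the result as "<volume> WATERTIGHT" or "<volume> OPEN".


Per-triangle v0·(v1×v2)/6:
  t1: -0.2637
  t2: +5.1555
  t3: +1.6964
  t4: +1.0983
  t5: -0.1658
  t6: +2.1900
  t7: +4.3012
  t8: -0.2195
  t9: +0.0391
  t10: -0.2623
  t11: +0.0452
  t12: +3.0374
  t13: -1.1843
  t14: +0.5199
  t15: -0.7609
  t16: +0.4335
  t17: +0.6039
  t18: -0.6894
Σ = +15.5745 → |volume| = 15.57

Directed edges: 54 total, each appears once with its reverse present → watertight.

15.57 WATERTIGHT


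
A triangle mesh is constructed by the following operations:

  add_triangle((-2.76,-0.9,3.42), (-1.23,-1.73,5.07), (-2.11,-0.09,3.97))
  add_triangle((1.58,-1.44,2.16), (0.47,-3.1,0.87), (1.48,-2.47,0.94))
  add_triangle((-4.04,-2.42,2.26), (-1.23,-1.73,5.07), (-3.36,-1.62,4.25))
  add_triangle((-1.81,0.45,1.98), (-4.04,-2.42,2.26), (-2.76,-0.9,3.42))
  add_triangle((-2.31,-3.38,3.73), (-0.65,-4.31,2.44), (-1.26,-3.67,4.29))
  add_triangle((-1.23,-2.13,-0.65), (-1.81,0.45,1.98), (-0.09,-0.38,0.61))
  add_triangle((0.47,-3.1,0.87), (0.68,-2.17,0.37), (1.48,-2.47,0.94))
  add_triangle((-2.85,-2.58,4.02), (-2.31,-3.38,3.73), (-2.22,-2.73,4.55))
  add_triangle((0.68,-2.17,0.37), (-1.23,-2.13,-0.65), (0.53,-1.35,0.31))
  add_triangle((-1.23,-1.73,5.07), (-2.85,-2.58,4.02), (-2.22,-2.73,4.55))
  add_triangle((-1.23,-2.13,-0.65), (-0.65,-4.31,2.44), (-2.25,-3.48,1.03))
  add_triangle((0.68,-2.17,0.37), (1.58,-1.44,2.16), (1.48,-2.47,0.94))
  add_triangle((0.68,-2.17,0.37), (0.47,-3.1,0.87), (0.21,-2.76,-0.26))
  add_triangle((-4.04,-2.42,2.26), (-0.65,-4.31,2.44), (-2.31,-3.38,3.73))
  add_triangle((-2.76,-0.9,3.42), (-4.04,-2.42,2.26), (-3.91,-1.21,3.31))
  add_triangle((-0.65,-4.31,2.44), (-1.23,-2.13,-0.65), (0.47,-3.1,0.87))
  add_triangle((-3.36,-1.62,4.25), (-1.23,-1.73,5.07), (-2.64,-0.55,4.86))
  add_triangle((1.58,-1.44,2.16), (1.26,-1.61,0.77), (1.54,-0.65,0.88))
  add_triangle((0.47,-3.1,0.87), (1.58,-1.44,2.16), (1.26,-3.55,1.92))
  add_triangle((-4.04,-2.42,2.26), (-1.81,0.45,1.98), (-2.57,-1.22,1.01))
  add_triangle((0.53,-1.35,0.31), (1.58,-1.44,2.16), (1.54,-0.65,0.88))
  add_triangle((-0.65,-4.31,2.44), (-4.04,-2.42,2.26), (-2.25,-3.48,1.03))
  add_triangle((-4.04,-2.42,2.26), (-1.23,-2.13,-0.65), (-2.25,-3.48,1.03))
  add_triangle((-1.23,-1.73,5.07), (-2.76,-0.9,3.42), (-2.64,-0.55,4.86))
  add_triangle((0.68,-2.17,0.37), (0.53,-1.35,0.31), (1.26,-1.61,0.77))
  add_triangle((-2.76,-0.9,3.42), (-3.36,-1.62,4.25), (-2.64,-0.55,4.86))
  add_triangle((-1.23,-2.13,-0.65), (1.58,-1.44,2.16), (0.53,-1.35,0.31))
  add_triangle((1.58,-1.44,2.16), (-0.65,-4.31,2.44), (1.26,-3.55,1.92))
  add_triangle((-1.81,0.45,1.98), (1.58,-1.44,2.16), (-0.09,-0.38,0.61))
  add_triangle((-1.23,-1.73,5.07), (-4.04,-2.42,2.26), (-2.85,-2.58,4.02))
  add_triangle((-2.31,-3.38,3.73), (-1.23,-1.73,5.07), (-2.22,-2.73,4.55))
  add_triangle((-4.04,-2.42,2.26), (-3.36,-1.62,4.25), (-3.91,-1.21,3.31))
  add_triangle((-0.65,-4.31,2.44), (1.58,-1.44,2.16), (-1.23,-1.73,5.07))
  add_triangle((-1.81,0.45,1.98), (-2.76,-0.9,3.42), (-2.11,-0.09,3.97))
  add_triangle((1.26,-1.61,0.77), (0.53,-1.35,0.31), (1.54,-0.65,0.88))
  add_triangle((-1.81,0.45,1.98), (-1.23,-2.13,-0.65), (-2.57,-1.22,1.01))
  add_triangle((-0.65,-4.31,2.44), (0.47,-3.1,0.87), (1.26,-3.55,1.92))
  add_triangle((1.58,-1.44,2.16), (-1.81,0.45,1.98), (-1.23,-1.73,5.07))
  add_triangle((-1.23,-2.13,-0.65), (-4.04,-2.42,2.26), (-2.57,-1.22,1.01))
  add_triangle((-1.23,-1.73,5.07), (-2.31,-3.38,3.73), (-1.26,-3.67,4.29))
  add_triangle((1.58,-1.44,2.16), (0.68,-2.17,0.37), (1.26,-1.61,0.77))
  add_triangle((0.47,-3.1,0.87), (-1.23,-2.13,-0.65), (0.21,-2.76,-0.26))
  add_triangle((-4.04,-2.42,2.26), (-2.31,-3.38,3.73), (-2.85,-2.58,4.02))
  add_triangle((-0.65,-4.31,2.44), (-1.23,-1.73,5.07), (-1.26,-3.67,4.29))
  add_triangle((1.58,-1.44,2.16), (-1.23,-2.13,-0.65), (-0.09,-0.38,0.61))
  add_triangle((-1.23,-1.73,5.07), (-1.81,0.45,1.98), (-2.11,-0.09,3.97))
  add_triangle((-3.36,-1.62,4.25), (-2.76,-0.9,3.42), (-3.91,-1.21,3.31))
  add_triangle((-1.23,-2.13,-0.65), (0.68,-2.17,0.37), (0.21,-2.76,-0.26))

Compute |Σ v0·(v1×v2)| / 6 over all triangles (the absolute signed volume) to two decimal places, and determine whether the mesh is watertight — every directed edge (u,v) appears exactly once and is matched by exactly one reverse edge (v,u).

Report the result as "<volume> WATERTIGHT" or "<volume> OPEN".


41.81 WATERTIGHT

Per-triangle v0·(v1×v2)/6:
  t1: +1.8040
  t2: +0.8293
  t3: +2.7438
  t4: +1.4473
  t5: +1.9390
  t6: -0.6181
  t7: +0.1813
  t8: +0.7071
  t9: -0.0156
  t10: +0.7256
  t11: +1.6862
  t12: -0.2770
  t13: +0.2134
  t14: +3.6445
  t15: -0.8607
  t16: +1.8275
  t17: +2.3908
  t18: +0.3380
  t19: -0.0049
  t20: +0.6499
  t21: -0.3620
  t22: +3.5847
  t23: +1.7066
  t24: -1.4782
  t25: -0.0026
  t26: +0.3956
  t27: -0.5904
  t28: +1.8502
  t29: -0.3104
  t30: +0.9530
  t31: +0.5895
  t32: +1.5101
  t33: +6.2170
  t34: +0.7209
  t35: +0.0125
  t36: -0.2046
  t37: +1.0809
  t38: +1.2114
  t39: +0.6890
  t40: +2.2290
  t41: +0.3208
  t42: +0.6957
  t43: +1.8279
  t44: +0.5360
  t45: -0.5021
  t46: -0.3301
  t47: +0.3677
  t48: -0.2614
Σ = +41.8080 → |volume| = 41.81

Directed edges: 144 total, each appears once with its reverse present → watertight.


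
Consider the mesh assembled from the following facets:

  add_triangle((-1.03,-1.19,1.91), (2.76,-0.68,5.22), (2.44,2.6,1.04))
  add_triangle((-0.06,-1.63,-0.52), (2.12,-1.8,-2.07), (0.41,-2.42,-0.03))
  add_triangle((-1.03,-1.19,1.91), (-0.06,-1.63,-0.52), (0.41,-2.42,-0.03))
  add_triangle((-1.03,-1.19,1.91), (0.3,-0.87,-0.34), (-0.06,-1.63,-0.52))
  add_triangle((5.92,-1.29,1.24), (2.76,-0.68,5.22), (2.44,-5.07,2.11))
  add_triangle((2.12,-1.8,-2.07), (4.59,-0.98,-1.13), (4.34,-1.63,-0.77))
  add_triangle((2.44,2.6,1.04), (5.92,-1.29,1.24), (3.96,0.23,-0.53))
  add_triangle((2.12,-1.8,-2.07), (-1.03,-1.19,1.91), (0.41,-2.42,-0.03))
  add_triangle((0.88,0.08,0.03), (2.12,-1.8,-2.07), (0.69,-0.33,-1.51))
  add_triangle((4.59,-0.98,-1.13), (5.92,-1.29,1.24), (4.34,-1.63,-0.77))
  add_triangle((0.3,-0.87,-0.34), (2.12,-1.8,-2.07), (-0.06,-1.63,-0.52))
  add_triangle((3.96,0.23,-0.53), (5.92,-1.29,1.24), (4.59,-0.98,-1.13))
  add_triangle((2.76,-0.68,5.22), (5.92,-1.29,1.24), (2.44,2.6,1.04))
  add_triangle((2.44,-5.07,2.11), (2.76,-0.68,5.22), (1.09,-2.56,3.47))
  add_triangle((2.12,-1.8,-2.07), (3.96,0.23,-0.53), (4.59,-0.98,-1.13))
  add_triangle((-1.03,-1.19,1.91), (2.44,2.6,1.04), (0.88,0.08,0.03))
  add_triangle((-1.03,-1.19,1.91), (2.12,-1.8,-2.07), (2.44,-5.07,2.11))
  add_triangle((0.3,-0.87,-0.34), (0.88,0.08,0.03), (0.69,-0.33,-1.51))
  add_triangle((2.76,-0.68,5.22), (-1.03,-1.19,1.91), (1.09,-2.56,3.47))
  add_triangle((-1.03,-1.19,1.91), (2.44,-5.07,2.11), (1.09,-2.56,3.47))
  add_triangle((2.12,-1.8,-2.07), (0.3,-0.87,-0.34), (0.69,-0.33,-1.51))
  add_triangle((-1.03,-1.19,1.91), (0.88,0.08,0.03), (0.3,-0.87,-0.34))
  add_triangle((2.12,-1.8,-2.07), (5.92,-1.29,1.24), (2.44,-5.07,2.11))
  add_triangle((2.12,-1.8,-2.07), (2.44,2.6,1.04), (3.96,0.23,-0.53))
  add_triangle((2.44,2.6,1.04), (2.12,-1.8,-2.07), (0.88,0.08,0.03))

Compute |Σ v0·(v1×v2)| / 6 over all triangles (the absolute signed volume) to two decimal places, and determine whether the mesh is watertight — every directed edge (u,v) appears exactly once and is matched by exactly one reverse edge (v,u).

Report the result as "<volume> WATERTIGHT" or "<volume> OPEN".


77.33 OPEN

Per-triangle v0·(v1×v2)/6:
  t1: +3.3070
  t2: +0.6435
  t3: +0.5092
  t4: -0.1898
  t5: +20.6615
  t6: +1.1406
  t7: +4.7710
  t8: +0.3919
  t9: +0.3248
  t10: +1.4455
  t11: -0.0978
  t12: +2.2282
  t13: +14.3841
  t14: +5.5356
  t15: +0.8151
  t16: -0.8323
  t17: +2.3191
  t18: -0.1816
  t19: +3.1312
  t20: +3.0867
  t21: +0.1861
  t22: -0.3123
  t23: +13.3683
  t24: +1.1636
  t25: -0.4676
Σ = +77.3316 → |volume| = 77.33

Directed edges: 75 total; 3 unmatched, e.g. (4.34,-1.63,-0.77)→(2.12,-1.8,-2.07) → open.


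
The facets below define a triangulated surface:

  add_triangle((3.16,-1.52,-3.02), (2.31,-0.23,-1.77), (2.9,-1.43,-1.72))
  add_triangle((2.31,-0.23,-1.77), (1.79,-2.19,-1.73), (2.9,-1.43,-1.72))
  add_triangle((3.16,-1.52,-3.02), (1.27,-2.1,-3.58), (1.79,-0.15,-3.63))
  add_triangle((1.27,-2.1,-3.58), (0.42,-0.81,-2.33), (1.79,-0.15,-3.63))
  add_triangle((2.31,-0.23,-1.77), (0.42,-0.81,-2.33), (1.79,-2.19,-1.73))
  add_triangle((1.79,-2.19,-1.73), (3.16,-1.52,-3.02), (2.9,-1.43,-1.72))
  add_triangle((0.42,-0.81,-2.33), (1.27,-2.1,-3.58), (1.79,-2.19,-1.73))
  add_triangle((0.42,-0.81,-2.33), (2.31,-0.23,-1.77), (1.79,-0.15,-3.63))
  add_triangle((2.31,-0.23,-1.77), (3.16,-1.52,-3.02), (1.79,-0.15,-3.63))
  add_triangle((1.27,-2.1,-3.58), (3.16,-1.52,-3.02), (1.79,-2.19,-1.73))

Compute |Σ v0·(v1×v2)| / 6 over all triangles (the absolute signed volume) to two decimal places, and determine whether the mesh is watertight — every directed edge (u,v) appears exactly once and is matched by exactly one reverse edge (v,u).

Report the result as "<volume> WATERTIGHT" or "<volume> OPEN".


4.18 WATERTIGHT

Per-triangle v0·(v1×v2)/6:
  t1: +0.4961
  t2: -0.5464
  t3: +2.3913
  t4: +0.6470
  t5: -1.4494
  t6: +0.7363
  t7: -0.1057
  t8: -0.6898
  t9: +1.0546
  t10: +1.6411
Σ = +4.1752 → |volume| = 4.18

Directed edges: 30 total, each appears once with its reverse present → watertight.


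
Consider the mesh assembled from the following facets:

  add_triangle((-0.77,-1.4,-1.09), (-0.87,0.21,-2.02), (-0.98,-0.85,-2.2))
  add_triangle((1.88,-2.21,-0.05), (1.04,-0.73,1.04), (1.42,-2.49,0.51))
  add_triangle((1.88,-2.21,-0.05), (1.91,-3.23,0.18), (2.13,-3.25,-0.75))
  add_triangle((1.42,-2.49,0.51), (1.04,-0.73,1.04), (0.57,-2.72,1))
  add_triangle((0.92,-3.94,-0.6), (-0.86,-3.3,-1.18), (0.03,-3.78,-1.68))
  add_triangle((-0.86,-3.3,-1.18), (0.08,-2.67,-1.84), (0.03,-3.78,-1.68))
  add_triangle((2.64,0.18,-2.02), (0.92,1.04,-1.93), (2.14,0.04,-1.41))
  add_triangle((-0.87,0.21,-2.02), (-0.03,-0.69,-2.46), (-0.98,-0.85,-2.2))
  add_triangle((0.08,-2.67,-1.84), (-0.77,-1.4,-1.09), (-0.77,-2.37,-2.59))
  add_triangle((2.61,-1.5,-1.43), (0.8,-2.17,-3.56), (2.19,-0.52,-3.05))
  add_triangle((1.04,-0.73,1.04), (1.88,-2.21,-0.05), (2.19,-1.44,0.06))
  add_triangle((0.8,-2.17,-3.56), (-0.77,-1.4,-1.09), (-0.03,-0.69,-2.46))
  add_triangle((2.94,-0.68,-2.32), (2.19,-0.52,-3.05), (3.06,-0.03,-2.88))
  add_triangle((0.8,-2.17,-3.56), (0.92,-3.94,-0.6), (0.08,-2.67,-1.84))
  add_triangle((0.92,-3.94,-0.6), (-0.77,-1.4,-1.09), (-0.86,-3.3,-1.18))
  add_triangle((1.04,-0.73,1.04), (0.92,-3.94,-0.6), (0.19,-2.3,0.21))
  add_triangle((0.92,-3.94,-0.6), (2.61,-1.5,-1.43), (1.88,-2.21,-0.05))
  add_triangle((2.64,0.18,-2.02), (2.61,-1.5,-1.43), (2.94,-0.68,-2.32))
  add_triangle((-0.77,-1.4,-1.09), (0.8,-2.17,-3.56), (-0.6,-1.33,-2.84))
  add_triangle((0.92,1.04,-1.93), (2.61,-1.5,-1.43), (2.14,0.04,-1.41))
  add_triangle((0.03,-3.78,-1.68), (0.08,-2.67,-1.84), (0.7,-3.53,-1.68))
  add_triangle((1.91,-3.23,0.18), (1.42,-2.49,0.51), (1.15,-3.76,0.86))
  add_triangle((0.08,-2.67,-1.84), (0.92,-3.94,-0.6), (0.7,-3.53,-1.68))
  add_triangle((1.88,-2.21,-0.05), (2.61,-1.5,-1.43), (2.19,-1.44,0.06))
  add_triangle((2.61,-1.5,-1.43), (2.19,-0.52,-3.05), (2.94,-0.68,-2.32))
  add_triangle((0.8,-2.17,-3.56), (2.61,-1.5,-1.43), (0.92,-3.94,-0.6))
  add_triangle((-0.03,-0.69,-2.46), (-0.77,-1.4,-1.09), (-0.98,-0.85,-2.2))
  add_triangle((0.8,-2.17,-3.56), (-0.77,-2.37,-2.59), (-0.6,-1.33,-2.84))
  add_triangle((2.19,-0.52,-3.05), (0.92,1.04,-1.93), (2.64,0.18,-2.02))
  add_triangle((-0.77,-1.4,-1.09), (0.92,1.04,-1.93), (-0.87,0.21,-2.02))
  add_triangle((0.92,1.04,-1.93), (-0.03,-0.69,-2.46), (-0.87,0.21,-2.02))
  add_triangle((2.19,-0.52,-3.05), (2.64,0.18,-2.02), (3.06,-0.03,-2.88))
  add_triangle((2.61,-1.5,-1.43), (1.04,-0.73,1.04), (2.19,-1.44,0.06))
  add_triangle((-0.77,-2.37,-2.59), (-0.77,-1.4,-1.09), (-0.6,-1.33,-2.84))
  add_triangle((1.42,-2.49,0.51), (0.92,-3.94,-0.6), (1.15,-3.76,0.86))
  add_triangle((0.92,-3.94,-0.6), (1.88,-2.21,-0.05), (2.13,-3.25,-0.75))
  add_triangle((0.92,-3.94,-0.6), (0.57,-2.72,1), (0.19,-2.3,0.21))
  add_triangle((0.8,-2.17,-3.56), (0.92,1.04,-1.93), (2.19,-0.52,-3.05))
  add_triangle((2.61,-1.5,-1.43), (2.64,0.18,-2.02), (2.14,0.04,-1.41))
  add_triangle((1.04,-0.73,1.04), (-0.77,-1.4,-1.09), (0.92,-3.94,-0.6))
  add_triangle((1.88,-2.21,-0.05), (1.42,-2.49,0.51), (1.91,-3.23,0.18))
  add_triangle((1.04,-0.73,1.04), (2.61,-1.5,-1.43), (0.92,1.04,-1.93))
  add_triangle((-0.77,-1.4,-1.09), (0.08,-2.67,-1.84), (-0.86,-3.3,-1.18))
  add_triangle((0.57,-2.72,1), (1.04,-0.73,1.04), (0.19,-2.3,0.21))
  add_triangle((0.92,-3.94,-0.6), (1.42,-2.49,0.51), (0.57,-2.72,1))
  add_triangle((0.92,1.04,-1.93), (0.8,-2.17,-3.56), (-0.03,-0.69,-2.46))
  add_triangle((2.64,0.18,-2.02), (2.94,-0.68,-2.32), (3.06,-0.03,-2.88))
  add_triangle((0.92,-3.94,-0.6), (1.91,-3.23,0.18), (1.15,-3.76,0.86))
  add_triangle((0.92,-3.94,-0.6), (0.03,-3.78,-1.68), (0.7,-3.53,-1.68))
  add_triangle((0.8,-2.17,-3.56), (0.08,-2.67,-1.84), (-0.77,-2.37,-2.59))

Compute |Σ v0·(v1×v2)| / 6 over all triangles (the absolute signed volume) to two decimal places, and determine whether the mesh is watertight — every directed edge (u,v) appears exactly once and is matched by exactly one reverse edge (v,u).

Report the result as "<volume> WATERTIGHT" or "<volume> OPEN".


23.41 OPEN

Per-triangle v0·(v1×v2)/6:
  t1: +0.0926
  t2: +0.3591
  t3: +0.2679
  t4: +0.4772
  t5: +0.8032
  t6: +0.3541
  t7: +0.0407
  t8: +0.3842
  t9: +0.2988
  t10: +2.3794
  t11: +0.3613
  t12: +0.7418
  t13: +0.4421
  t14: +1.4286
  t15: -0.4508
  t16: -0.5823
  t17: +1.5014
  t18: +0.2717
  t19: -0.7820
  t20: -0.6256
  t21: +0.2725
  t22: +0.1962
  t23: -0.2907
  t24: +0.5417
  t25: +0.5847
  t26: +4.5609
  t27: +0.3554
  t28: +0.9031
  t29: +0.9520
  t30: -0.8073
  t31: +0.8485
  t32: -0.0143
  t33: +0.0545
  t34: +0.2018
  t35: -0.6300
  t36: -0.4865
  t37: +0.2983
  t38: +1.5923
  t39: +0.1415
  t40: +0.3285
  t41: +0.1097
  t42: +1.0165
  t43: +0.4488
  t44: -0.1534
  t45: +0.8168
  t46: +1.0000
  t47: +0.2013
  t48: +0.9673
  t49: +0.5495
  t50: +1.0856
Σ = +23.4083 → |volume| = 23.41

Directed edges: 150 total; 6 unmatched, e.g. (1.91,-3.23,0.18)→(2.13,-3.25,-0.75) → open.


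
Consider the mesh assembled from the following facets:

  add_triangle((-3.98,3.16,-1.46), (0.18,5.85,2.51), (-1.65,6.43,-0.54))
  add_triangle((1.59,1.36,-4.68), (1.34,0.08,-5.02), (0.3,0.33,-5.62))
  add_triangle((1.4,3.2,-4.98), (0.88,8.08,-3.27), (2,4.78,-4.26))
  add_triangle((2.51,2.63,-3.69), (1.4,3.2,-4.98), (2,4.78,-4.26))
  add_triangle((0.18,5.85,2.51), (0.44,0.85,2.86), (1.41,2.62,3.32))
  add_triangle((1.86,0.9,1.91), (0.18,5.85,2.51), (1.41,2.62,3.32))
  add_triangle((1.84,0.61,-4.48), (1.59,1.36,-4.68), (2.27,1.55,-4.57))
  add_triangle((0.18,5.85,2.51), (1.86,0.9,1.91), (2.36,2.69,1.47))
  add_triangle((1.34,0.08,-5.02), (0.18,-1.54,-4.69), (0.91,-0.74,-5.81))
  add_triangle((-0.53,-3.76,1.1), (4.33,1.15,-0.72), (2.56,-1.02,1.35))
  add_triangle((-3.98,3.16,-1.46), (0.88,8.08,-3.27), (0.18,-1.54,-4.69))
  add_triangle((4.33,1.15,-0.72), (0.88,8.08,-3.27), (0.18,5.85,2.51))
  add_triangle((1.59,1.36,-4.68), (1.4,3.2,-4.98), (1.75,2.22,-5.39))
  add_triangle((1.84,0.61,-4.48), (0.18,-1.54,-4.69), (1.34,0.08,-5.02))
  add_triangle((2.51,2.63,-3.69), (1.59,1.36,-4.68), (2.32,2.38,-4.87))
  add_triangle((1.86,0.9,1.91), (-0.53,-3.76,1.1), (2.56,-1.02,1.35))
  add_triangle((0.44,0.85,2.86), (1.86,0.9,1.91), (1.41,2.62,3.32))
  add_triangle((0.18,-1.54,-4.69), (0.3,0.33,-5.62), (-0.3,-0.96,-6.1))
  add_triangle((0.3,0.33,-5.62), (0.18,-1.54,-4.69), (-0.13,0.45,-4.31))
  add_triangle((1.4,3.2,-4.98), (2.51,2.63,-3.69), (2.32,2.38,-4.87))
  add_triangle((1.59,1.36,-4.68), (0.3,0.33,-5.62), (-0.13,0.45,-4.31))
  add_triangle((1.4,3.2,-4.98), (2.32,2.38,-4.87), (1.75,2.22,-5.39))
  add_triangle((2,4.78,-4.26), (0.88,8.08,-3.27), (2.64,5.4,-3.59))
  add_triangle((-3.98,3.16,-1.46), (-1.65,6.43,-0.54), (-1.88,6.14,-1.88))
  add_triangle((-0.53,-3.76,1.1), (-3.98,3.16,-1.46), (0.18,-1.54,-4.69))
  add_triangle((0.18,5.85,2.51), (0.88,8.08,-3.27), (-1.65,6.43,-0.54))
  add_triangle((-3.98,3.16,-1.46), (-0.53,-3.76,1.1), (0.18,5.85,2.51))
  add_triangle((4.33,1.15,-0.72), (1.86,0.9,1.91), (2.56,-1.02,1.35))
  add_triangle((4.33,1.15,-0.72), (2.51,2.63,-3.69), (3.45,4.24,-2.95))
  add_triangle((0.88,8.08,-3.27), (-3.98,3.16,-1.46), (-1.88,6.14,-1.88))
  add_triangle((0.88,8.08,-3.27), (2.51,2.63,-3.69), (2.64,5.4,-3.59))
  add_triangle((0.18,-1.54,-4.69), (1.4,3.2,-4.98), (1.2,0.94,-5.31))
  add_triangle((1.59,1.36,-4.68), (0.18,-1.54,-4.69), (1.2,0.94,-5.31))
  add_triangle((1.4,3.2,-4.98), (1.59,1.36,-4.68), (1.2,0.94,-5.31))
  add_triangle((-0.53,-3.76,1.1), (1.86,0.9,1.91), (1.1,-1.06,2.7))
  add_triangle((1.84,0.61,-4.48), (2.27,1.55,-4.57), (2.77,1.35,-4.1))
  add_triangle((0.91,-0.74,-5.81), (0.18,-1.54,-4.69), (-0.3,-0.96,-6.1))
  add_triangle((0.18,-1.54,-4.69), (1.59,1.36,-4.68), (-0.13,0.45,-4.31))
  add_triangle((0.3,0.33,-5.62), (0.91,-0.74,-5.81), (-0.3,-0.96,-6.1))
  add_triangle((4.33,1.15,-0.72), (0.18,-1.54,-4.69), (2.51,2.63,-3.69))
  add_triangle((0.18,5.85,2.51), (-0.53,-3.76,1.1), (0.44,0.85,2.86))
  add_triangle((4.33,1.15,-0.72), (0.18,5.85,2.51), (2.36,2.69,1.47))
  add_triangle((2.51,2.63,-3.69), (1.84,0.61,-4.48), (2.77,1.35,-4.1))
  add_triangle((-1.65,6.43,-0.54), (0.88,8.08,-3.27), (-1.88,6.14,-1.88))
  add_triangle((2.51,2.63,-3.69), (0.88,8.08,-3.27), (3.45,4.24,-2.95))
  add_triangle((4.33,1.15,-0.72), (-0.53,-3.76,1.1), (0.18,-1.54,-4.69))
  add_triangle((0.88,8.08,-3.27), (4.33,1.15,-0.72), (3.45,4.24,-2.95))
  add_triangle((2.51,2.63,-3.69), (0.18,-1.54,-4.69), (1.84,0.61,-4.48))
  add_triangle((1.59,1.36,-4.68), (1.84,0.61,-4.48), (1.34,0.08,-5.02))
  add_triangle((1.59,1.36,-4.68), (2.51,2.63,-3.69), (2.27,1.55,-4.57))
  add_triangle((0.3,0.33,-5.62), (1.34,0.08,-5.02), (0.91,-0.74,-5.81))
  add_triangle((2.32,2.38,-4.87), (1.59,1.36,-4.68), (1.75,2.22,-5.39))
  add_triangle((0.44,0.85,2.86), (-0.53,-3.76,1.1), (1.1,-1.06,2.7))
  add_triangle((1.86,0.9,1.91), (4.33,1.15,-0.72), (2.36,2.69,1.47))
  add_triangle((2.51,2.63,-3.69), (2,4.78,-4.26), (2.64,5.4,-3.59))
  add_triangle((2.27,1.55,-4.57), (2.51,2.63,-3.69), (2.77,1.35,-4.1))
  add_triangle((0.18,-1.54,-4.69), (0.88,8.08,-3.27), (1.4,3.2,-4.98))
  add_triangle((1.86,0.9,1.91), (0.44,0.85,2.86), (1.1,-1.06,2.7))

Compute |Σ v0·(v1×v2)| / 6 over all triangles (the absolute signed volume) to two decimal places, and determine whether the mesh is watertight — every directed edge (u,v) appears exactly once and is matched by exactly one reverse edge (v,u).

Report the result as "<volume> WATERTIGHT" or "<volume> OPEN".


Per-triangle v0·(v1×v2)/6:
  t1: +8.0408
  t2: +1.3593
  t3: +4.0485
  t4: +2.3243
  t5: +2.3483
  t6: +1.9478
  t7: +0.4422
  t8: +2.8192
  t9: +0.1191
  t10: +3.3965
  t11: +31.0249
  t12: +27.4617
  t13: +0.0378
  t14: +0.3872
  t15: +0.1369
  t16: +2.5402
  t17: +1.0768
  t18: -0.9770
  t19: +0.6252
  t20: +1.1202
  t21: +0.6132
  t22: +0.8354
  t23: +3.6275
  t24: +4.2439
  t25: +14.3893
  t26: +14.1681
  t27: +11.9235
  t28: +3.2428
  t29: +4.4828
  t30: +4.1440
  t31: -3.0492
  t32: +1.2294
  t33: +0.7028
  t34: +0.9632
  t35: +0.8940
  t36: +0.5200
  t37: +1.0476
  t38: -2.7252
  t39: +1.3742
  t40: +10.3529
  t41: +2.1028
  t42: +4.0166
  t43: -1.1374
  t44: +5.1637
  t45: +6.8706
  t46: +13.3310
  t47: +5.9632
  t48: -1.1564
  t49: +0.5392
  t50: +0.6541
  t51: +0.9650
  t52: +0.4004
  t53: +1.9545
  t54: +2.7587
  t55: +1.7810
  t56: +0.7910
  t57: +5.7980
  t58: +1.4988
Σ = +215.5553 → |volume| = 215.56

Directed edges: 174 total, each appears once with its reverse present → watertight.

215.56 WATERTIGHT
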